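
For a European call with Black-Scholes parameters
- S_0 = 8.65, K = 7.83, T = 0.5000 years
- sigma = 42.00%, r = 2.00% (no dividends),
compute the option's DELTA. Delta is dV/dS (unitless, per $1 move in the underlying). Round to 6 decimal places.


d1 = 0.5175240822; d2 = 0.2205392341
phi(d1) = 0.3489404084; exp(-qT) = 1.0000000000; exp(-rT) = 0.9900498337
N(d1) = 0.6976048188
Delta = exp(-qT) * N(d1) = 1.0000000000 * 0.6976048188 = 0.697605

Answer: Delta = 0.697605


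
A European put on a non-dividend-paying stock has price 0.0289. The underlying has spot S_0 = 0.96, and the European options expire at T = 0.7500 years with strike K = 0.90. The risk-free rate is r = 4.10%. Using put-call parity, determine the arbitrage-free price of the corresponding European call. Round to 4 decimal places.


Put-call parity: C - P = S_0 * exp(-qT) - K * exp(-rT).
S_0 * exp(-qT) = 0.9600 * 1.00000000 = 0.96000000
K * exp(-rT) = 0.9000 * 0.96971797 = 0.87274618
C = P + S*exp(-qT) - K*exp(-rT)
C = 0.0289 + 0.96000000 - 0.87274618 = 0.1162

Answer: Call price = 0.1162


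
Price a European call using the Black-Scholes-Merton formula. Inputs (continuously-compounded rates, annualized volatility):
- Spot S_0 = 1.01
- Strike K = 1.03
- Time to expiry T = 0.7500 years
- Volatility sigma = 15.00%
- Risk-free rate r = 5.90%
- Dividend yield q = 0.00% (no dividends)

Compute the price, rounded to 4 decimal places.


Answer: Price = 0.0649

Derivation:
d1 = (ln(S/K) + (r - q + 0.5*sigma^2) * T) / (sigma * sqrt(T)) = 0.25464248
d2 = d1 - sigma * sqrt(T) = 0.12473867
exp(-rT) = 0.95671475; exp(-qT) = 1.00000000
C = S_0 * exp(-qT) * N(d1) - K * exp(-rT) * N(d2)
N(d1) = 0.60050038; N(d2) = 0.54963478
C = 1.0100 * 1.00000000 * 0.60050038 - 1.0300 * 0.95671475 * 0.54963478 = 0.0649


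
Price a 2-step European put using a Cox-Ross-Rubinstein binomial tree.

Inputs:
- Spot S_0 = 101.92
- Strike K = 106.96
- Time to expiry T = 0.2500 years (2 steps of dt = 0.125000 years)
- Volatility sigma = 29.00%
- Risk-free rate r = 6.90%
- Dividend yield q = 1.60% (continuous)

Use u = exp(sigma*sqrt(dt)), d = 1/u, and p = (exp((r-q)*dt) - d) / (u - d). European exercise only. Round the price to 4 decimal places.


Answer: Price = V(0,0) = 8.2005

Derivation:
dt = T/N = 0.125000
u = exp(sigma*sqrt(dt)) = 1.107971; d = 1/u = 0.902551
p = (exp((r-q)*dt) - d) / (u - d) = 0.506748
Discount per step: exp(-r*dt) = 0.991412
Stock lattice S(k, i) with i counting down-moves:
  k=0: S(0,0) = 101.9200
  k=1: S(1,0) = 112.9244; S(1,1) = 91.9880
  k=2: S(2,0) = 125.1170; S(2,1) = 101.9200; S(2,2) = 83.0238
Terminal payoffs V(N, i) = max(K - S_T, 0):
  V(2,0) = 0.000000; V(2,1) = 5.040000; V(2,2) = 23.936207
Backward induction: V(k, i) = exp(-r*dt) * [p * V(k+1, i) + (1-p) * V(k+1, i+1)].
  V(1,0) = exp(-r*dt) * [p*0.000000 + (1-p)*5.040000] = 2.464642
  V(1,1) = exp(-r*dt) * [p*5.040000 + (1-p)*23.936207] = 14.237268
  V(0,0) = exp(-r*dt) * [p*2.464642 + (1-p)*14.237268] = 8.200480


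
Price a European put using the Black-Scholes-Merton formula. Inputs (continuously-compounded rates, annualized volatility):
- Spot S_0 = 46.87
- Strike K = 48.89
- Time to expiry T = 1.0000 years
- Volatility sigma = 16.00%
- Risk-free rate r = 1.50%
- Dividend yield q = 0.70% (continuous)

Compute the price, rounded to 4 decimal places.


d1 = (ln(S/K) + (r - q + 0.5*sigma^2) * T) / (sigma * sqrt(T)) = -0.13371915
d2 = d1 - sigma * sqrt(T) = -0.29371915
exp(-rT) = 0.98511194; exp(-qT) = 0.99302444
P = K * exp(-rT) * N(-d2) - S_0 * exp(-qT) * N(-d1)
N(-d1) = 0.55318767; N(-d2) = 0.61551374
P = 48.8900 * 0.98511194 * 0.61551374 - 46.8700 * 0.99302444 * 0.55318767 = 3.8974

Answer: Price = 3.8974


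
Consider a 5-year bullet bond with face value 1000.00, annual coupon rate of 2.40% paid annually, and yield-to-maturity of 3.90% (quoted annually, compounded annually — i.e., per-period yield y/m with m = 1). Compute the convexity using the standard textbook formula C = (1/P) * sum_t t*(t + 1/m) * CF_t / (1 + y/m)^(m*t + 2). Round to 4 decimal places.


Coupon per period c = face * coupon_rate / m = 24.000000
Periods per year m = 1; per-period yield y/m = 0.039000
Number of cashflows N = 5
Cashflows (t years, CF_t, discount factor 1/(1+y/m)^(m*t), PV):
  t = 1.0000: CF_t = 24.000000, DF = 0.962464, PV = 23.099134
  t = 2.0000: CF_t = 24.000000, DF = 0.926337, PV = 22.232083
  t = 3.0000: CF_t = 24.000000, DF = 0.891566, PV = 21.397577
  t = 4.0000: CF_t = 24.000000, DF = 0.858100, PV = 20.594396
  t = 5.0000: CF_t = 1024.000000, DF = 0.825890, PV = 845.711466
Price P = sum_t PV_t = 933.034655
Convexity numerator sum_t t*(t + 1/m) * CF_t / (1+y/m)^(m*t + 2):
  t = 1.0000: term = 42.795154
  t = 2.0000: term = 123.566374
  t = 3.0000: term = 237.856350
  t = 4.0000: term = 381.546920
  t = 5.0000: term = 23502.408928
Convexity = (1/P) * sum = 24288.173725 / 933.034655 = 26.031374

Answer: Convexity = 26.0314


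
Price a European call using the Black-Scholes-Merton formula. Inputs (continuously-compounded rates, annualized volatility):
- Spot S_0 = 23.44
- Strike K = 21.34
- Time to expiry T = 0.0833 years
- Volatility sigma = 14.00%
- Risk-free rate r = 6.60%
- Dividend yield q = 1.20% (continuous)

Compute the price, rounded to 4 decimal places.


Answer: Price = 2.1958

Derivation:
d1 = (ln(S/K) + (r - q + 0.5*sigma^2) * T) / (sigma * sqrt(T)) = 2.45444218
d2 = d1 - sigma * sqrt(T) = 2.41403575
exp(-rT) = 0.99451729; exp(-qT) = 0.99900090
C = S_0 * exp(-qT) * N(d1) - K * exp(-rT) * N(d2)
N(d1) = 0.99294483; N(d2) = 0.99211154
C = 23.4400 * 0.99900090 * 0.99294483 - 21.3400 * 0.99451729 * 0.99211154 = 2.1958


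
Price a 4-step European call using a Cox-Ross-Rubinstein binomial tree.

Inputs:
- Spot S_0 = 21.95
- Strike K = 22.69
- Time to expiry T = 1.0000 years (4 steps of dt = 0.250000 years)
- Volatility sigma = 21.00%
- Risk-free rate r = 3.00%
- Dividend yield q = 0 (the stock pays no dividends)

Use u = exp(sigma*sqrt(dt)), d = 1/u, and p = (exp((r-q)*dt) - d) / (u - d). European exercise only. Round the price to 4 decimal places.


dt = T/N = 0.250000
u = exp(sigma*sqrt(dt)) = 1.110711; d = 1/u = 0.900325
p = (exp((r-q)*dt) - d) / (u - d) = 0.509557
Discount per step: exp(-r*dt) = 0.992528
Stock lattice S(k, i) with i counting down-moves:
  k=0: S(0,0) = 21.9500
  k=1: S(1,0) = 24.3801; S(1,1) = 19.7621
  k=2: S(2,0) = 27.0792; S(2,1) = 21.9500; S(2,2) = 17.7923
  k=3: S(3,0) = 30.0772; S(3,1) = 24.3801; S(3,2) = 19.7621; S(3,3) = 16.0189
  k=4: S(4,0) = 33.4071; S(4,1) = 27.0792; S(4,2) = 21.9500; S(4,3) = 17.7923; S(4,4) = 14.4222
Terminal payoffs V(N, i) = max(S_T - K, 0):
  V(4,0) = 10.717056; V(4,1) = 4.389233; V(4,2) = 0.000000; V(4,3) = 0.000000; V(4,4) = 0.000000
Backward induction: V(k, i) = exp(-r*dt) * [p * V(k+1, i) + (1-p) * V(k+1, i+1)].
  V(3,0) = exp(-r*dt) * [p*10.717056 + (1-p)*4.389233] = 7.556730
  V(3,1) = exp(-r*dt) * [p*4.389233 + (1-p)*0.000000] = 2.219852
  V(3,2) = exp(-r*dt) * [p*0.000000 + (1-p)*0.000000] = 0.000000
  V(3,3) = exp(-r*dt) * [p*0.000000 + (1-p)*0.000000] = 0.000000
  V(2,0) = exp(-r*dt) * [p*7.556730 + (1-p)*2.219852] = 4.902389
  V(2,1) = exp(-r*dt) * [p*2.219852 + (1-p)*0.000000] = 1.122689
  V(2,2) = exp(-r*dt) * [p*0.000000 + (1-p)*0.000000] = 0.000000
  V(1,0) = exp(-r*dt) * [p*4.902389 + (1-p)*1.122689] = 3.025882
  V(1,1) = exp(-r*dt) * [p*1.122689 + (1-p)*0.000000] = 0.567799
  V(0,0) = exp(-r*dt) * [p*3.025882 + (1-p)*0.567799] = 1.806731

Answer: Price = V(0,0) = 1.8067


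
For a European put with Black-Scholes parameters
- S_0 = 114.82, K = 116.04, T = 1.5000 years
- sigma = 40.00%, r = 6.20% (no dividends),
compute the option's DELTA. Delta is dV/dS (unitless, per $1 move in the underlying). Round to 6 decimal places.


Answer: Delta = -0.339726

Derivation:
d1 = 0.4132099881; d2 = -0.0766879605
phi(d1) = 0.3662973732; exp(-qT) = 1.0000000000; exp(-rT) = 0.9111935003
N(-d1) = 0.3397263854
Delta = -exp(-qT) * N(-d1) = -1.0000000000 * 0.3397263854 = -0.339726


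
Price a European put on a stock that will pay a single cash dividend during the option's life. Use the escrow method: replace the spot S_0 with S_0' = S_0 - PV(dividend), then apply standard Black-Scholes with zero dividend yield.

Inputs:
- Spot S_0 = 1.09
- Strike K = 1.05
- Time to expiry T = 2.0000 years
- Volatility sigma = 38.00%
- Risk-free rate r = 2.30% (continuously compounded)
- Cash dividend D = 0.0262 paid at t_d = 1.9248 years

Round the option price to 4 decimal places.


Answer: Price = 0.1893

Derivation:
PV(D) = D * exp(-r * t_d) = 0.0262 * 0.95669523 = 0.02506542
S_0' = S_0 - PV(D) = 1.0900 - 0.02506542 = 1.06493458
d1 = (ln(S_0'/K) + (r + sigma^2/2)*T) / (sigma*sqrt(T)) = 0.38057829
d2 = d1 - sigma*sqrt(T) = -0.15682287
exp(-rT) = 0.95504196
N(-d1) = 0.35175810; N(-d2) = 0.56230777
P = K * exp(-rT) * N(-d2) - S_0' * N(-d1) = 1.0500 * 0.95504196 * 0.56230777 - 1.06493458 * 0.35175810 = 0.1893


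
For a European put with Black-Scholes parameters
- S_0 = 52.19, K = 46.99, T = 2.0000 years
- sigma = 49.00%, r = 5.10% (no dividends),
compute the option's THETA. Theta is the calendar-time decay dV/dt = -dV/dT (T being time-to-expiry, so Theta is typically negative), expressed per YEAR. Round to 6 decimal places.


d1 = 0.6451354992; d2 = -0.0478291464
phi(d1) = 0.3239913570; exp(-qT) = 1.0000000000; exp(-rT) = 0.9030295517
Theta = -S*exp(-qT)*phi(d1)*sigma/(2*sqrt(T)) + r*K*exp(-rT)*N(-d2) - q*S*exp(-qT)*N(-d1)
N(-d1) = 0.2594196904; N(-d2) = 0.5190737962; sqrt(T) = 1.4142135624
Term 1 = -52.1900 * 1.0000000000 * 0.3239913570 * 0.4900 / (2 * 1.4142135624) = -2.9293536676
Term 2 = 0.0510 * 46.9900 * 0.9030295517 * 0.5190737962 = 1.1233282721
Term 3 = 0 (no dividend yield, q = 0)
Theta = -2.9293536676 + (1.1233282721) + (0.0000000000) = -1.806025

Answer: Theta = -1.806025


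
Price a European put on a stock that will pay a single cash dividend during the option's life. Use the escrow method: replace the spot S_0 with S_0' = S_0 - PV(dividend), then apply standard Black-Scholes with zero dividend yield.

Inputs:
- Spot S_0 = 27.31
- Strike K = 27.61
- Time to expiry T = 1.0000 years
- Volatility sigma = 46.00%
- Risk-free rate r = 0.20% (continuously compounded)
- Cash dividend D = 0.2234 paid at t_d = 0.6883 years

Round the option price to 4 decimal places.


Answer: Price = 5.2072

Derivation:
PV(D) = D * exp(-r * t_d) = 0.2234 * 0.99862435 = 0.22309268
S_0' = S_0 - PV(D) = 27.3100 - 0.22309268 = 27.08690732
d1 = (ln(S_0'/K) + (r + sigma^2/2)*T) / (sigma*sqrt(T)) = 0.19276622
d2 = d1 - sigma*sqrt(T) = -0.26723378
exp(-rT) = 0.99800200
N(-d1) = 0.42357103; N(-d2) = 0.60535542
P = K * exp(-rT) * N(-d2) - S_0' * N(-d1) = 27.6100 * 0.99800200 * 0.60535542 - 27.08690732 * 0.42357103 = 5.2072


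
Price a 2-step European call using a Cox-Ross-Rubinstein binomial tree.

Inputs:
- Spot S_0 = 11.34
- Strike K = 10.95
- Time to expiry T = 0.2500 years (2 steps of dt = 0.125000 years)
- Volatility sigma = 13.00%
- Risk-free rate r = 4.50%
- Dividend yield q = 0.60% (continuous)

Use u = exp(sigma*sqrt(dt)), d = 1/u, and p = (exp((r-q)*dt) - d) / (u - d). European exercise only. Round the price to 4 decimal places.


Answer: Price = V(0,0) = 0.6214

Derivation:
dt = T/N = 0.125000
u = exp(sigma*sqrt(dt)) = 1.047035; d = 1/u = 0.955078
p = (exp((r-q)*dt) - d) / (u - d) = 0.541655
Discount per step: exp(-r*dt) = 0.994391
Stock lattice S(k, i) with i counting down-moves:
  k=0: S(0,0) = 11.3400
  k=1: S(1,0) = 11.8734; S(1,1) = 10.8306
  k=2: S(2,0) = 12.4318; S(2,1) = 11.3400; S(2,2) = 10.3441
Terminal payoffs V(N, i) = max(S_T - K, 0):
  V(2,0) = 1.481831; V(2,1) = 0.390000; V(2,2) = 0.000000
Backward induction: V(k, i) = exp(-r*dt) * [p * V(k+1, i) + (1-p) * V(k+1, i+1)].
  V(1,0) = exp(-r*dt) * [p*1.481831 + (1-p)*0.390000] = 0.975891
  V(1,1) = exp(-r*dt) * [p*0.390000 + (1-p)*0.000000] = 0.210061
  V(0,0) = exp(-r*dt) * [p*0.975891 + (1-p)*0.210061] = 0.621372


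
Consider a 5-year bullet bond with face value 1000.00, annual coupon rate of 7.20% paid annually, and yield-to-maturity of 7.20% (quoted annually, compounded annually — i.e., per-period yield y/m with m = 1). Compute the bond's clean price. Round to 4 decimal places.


Answer: Price = 1000.0000

Derivation:
Coupon per period c = face * coupon_rate / m = 72.000000
Periods per year m = 1; per-period yield y/m = 0.072000
Number of cashflows N = 5
Cashflows (t years, CF_t, discount factor 1/(1+y/m)^(m*t), PV):
  t = 1.0000: CF_t = 72.000000, DF = 0.932836, PV = 67.164179
  t = 2.0000: CF_t = 72.000000, DF = 0.870183, PV = 62.653152
  t = 3.0000: CF_t = 72.000000, DF = 0.811738, PV = 58.445105
  t = 4.0000: CF_t = 72.000000, DF = 0.757218, PV = 54.519687
  t = 5.0000: CF_t = 1072.000000, DF = 0.706360, PV = 757.217877
Price P = sum_t PV_t = 1000.000000


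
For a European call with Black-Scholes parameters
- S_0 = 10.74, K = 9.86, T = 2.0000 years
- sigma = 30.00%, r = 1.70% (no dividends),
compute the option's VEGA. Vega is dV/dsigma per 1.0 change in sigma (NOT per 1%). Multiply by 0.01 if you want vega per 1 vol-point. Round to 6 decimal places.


Answer: Vega = 5.363977

Derivation:
d1 = 0.4937701208; d2 = 0.0695060521
phi(d1) = 0.3531568455; exp(-qT) = 1.0000000000; exp(-rT) = 0.9665715046
Vega = S * exp(-qT) * phi(d1) * sqrt(T) = 10.7400 * 1.0000000000 * 0.3531568455 * 1.4142135624 = 5.363977


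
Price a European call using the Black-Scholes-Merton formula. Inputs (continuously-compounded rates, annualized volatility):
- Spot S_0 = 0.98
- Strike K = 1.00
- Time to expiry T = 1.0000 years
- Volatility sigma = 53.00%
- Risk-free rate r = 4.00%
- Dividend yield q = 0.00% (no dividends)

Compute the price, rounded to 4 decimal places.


Answer: Price = 0.2125

Derivation:
d1 = (ln(S/K) + (r - q + 0.5*sigma^2) * T) / (sigma * sqrt(T)) = 0.30235338
d2 = d1 - sigma * sqrt(T) = -0.22764662
exp(-rT) = 0.96078944; exp(-qT) = 1.00000000
C = S_0 * exp(-qT) * N(d1) - K * exp(-rT) * N(d2)
N(d1) = 0.61880866; N(d2) = 0.40996049
C = 0.9800 * 1.00000000 * 0.61880866 - 1.0000 * 0.96078944 * 0.40996049 = 0.2125


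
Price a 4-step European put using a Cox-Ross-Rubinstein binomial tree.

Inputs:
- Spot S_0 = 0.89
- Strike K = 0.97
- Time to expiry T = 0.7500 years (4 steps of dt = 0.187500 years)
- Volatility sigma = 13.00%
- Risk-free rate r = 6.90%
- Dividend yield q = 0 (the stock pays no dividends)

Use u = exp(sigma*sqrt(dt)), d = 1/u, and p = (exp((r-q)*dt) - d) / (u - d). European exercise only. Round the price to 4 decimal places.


Answer: Price = V(0,0) = 0.0577

Derivation:
dt = T/N = 0.187500
u = exp(sigma*sqrt(dt)) = 1.057906; d = 1/u = 0.945263
p = (exp((r-q)*dt) - d) / (u - d) = 0.601531
Discount per step: exp(-r*dt) = 0.987146
Stock lattice S(k, i) with i counting down-moves:
  k=0: S(0,0) = 0.8900
  k=1: S(1,0) = 0.9415; S(1,1) = 0.8413
  k=2: S(2,0) = 0.9961; S(2,1) = 0.8900; S(2,2) = 0.7952
  k=3: S(3,0) = 1.0537; S(3,1) = 0.9415; S(3,2) = 0.8413; S(3,3) = 0.7517
  k=4: S(4,0) = 1.1148; S(4,1) = 0.9961; S(4,2) = 0.8900; S(4,3) = 0.7952; S(4,4) = 0.7106
Terminal payoffs V(N, i) = max(K - S_T, 0):
  V(4,0) = 0.000000; V(4,1) = 0.000000; V(4,2) = 0.080000; V(4,3) = 0.174765; V(4,4) = 0.259439
Backward induction: V(k, i) = exp(-r*dt) * [p * V(k+1, i) + (1-p) * V(k+1, i+1)].
  V(3,0) = exp(-r*dt) * [p*0.000000 + (1-p)*0.000000] = 0.000000
  V(3,1) = exp(-r*dt) * [p*0.000000 + (1-p)*0.080000] = 0.031468
  V(3,2) = exp(-r*dt) * [p*0.080000 + (1-p)*0.174765] = 0.116247
  V(3,3) = exp(-r*dt) * [p*0.174765 + (1-p)*0.259439] = 0.205825
  V(2,0) = exp(-r*dt) * [p*0.000000 + (1-p)*0.031468] = 0.012378
  V(2,1) = exp(-r*dt) * [p*0.031468 + (1-p)*0.116247] = 0.064411
  V(2,2) = exp(-r*dt) * [p*0.116247 + (1-p)*0.205825] = 0.149988
  V(1,0) = exp(-r*dt) * [p*0.012378 + (1-p)*0.064411] = 0.032686
  V(1,1) = exp(-r*dt) * [p*0.064411 + (1-p)*0.149988] = 0.097244
  V(0,0) = exp(-r*dt) * [p*0.032686 + (1-p)*0.097244] = 0.057659


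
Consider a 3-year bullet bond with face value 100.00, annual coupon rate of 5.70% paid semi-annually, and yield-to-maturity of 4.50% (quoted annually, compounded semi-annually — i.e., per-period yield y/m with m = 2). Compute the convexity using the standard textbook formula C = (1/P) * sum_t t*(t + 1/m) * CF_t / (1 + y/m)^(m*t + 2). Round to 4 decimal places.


Answer: Convexity = 9.1693

Derivation:
Coupon per period c = face * coupon_rate / m = 2.850000
Periods per year m = 2; per-period yield y/m = 0.022500
Number of cashflows N = 6
Cashflows (t years, CF_t, discount factor 1/(1+y/m)^(m*t), PV):
  t = 0.5000: CF_t = 2.850000, DF = 0.977995, PV = 2.787286
  t = 1.0000: CF_t = 2.850000, DF = 0.956474, PV = 2.725952
  t = 1.5000: CF_t = 2.850000, DF = 0.935427, PV = 2.665968
  t = 2.0000: CF_t = 2.850000, DF = 0.914843, PV = 2.607304
  t = 2.5000: CF_t = 2.850000, DF = 0.894712, PV = 2.549930
  t = 3.0000: CF_t = 102.850000, DF = 0.875024, PV = 89.996246
Price P = sum_t PV_t = 103.332686
Convexity numerator sum_t t*(t + 1/m) * CF_t / (1+y/m)^(m*t + 2):
  t = 0.5000: term = 1.332984
  t = 1.0000: term = 3.910955
  t = 1.5000: term = 7.649790
  t = 2.0000: term = 12.469096
  t = 2.5000: term = 18.292072
  t = 3.0000: term = 903.830644
Convexity = (1/P) * sum = 947.485541 / 103.332686 = 9.169272


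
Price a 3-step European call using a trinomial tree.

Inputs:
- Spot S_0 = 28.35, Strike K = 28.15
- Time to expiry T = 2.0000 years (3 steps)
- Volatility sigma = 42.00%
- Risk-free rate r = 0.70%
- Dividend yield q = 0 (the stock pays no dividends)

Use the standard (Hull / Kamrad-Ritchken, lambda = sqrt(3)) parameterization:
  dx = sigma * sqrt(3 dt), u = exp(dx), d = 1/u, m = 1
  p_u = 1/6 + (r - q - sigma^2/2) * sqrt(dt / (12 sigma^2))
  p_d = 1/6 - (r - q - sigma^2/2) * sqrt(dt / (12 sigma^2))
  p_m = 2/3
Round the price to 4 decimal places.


Answer: Price = V(0,0) = 6.1067

Derivation:
dt = T/N = 0.666667; dx = sigma*sqrt(3*dt) = 0.593970
u = exp(dx) = 1.811164; d = 1/u = 0.552131
p_u = 0.121098, p_m = 0.666667, p_d = 0.212236
Discount per step: exp(-r*dt) = 0.995344
Stock lattice S(k, j) with j the centered position index:
  k=0: S(0,+0) = 28.3500
  k=1: S(1,-1) = 15.6529; S(1,+0) = 28.3500; S(1,+1) = 51.3465
  k=2: S(2,-2) = 8.6425; S(2,-1) = 15.6529; S(2,+0) = 28.3500; S(2,+1) = 51.3465; S(2,+2) = 92.9969
  k=3: S(3,-3) = 4.7718; S(3,-2) = 8.6425; S(3,-1) = 15.6529; S(3,+0) = 28.3500; S(3,+1) = 51.3465; S(3,+2) = 92.9969; S(3,+3) = 168.4327
Terminal payoffs V(N, j) = max(S_T - K, 0):
  V(3,-3) = 0.000000; V(3,-2) = 0.000000; V(3,-1) = 0.000000; V(3,+0) = 0.200000; V(3,+1) = 23.196498; V(3,+2) = 64.846924; V(3,+3) = 140.282676
Backward induction: V(k, j) = exp(-r*dt) * [p_u * V(k+1, j+1) + p_m * V(k+1, j) + p_d * V(k+1, j-1)]
  V(2,-2) = exp(-r*dt) * [p_u*0.000000 + p_m*0.000000 + p_d*0.000000] = 0.000000
  V(2,-1) = exp(-r*dt) * [p_u*0.200000 + p_m*0.000000 + p_d*0.000000] = 0.024107
  V(2,+0) = exp(-r*dt) * [p_u*23.196498 + p_m*0.200000 + p_d*0.000000] = 2.928674
  V(2,+1) = exp(-r*dt) * [p_u*64.846924 + p_m*23.196498 + p_d*0.200000] = 23.250826
  V(2,+2) = exp(-r*dt) * [p_u*140.282676 + p_m*64.846924 + p_d*23.196498] = 64.839010
  V(1,-1) = exp(-r*dt) * [p_u*2.928674 + p_m*0.024107 + p_d*0.000000] = 0.369000
  V(1,+0) = exp(-r*dt) * [p_u*23.250826 + p_m*2.928674 + p_d*0.024107] = 4.750961
  V(1,+1) = exp(-r*dt) * [p_u*64.839010 + p_m*23.250826 + p_d*2.928674] = 23.862348
  V(0,+0) = exp(-r*dt) * [p_u*23.862348 + p_m*4.750961 + p_d*0.369000] = 6.106730


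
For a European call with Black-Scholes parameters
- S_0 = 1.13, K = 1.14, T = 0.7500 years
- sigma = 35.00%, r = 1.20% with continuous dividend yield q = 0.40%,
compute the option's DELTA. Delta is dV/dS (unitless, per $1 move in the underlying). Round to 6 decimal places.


Answer: Delta = 0.554904

Derivation:
d1 = 0.1422817725; d2 = -0.1608271188
phi(d1) = 0.3949245344; exp(-qT) = 0.9970044955; exp(-rT) = 0.9910403788
N(d1) = 0.5565712783
Delta = exp(-qT) * N(d1) = 0.9970044955 * 0.5565712783 = 0.554904


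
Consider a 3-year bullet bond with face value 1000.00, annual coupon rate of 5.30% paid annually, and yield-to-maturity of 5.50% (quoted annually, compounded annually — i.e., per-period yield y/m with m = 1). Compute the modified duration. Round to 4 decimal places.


Answer: Modified duration = 2.7025

Derivation:
Coupon per period c = face * coupon_rate / m = 53.000000
Periods per year m = 1; per-period yield y/m = 0.055000
Number of cashflows N = 3
Cashflows (t years, CF_t, discount factor 1/(1+y/m)^(m*t), PV):
  t = 1.0000: CF_t = 53.000000, DF = 0.947867, PV = 50.236967
  t = 2.0000: CF_t = 53.000000, DF = 0.898452, PV = 47.617978
  t = 3.0000: CF_t = 1053.000000, DF = 0.851614, PV = 896.749188
Price P = sum_t PV_t = 994.604133
First compute Macaulay numerator sum_t t * PV_t:
  t * PV_t at t = 1.0000: 50.236967
  t * PV_t at t = 2.0000: 95.235956
  t * PV_t at t = 3.0000: 2690.247565
Macaulay duration D = 2835.720488 / 994.604133 = 2.851105
Modified duration = D / (1 + y/m) = 2.851105 / (1 + 0.055000) = 2.702469


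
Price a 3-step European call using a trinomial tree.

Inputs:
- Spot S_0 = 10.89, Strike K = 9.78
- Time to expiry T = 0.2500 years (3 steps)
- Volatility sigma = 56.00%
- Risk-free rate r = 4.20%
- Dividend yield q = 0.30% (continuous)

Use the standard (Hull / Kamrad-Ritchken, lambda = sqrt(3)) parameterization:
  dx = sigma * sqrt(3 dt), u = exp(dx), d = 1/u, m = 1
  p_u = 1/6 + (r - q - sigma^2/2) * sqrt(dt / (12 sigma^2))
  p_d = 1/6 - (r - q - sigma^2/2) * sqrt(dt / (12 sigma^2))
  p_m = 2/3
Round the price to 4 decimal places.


dt = T/N = 0.083333; dx = sigma*sqrt(3*dt) = 0.280000
u = exp(dx) = 1.323130; d = 1/u = 0.755784
p_u = 0.149137, p_m = 0.666667, p_d = 0.184196
Discount per step: exp(-r*dt) = 0.996506
Stock lattice S(k, j) with j the centered position index:
  k=0: S(0,+0) = 10.8900
  k=1: S(1,-1) = 8.2305; S(1,+0) = 10.8900; S(1,+1) = 14.4089
  k=2: S(2,-2) = 6.2205; S(2,-1) = 8.2305; S(2,+0) = 10.8900; S(2,+1) = 14.4089; S(2,+2) = 19.0648
  k=3: S(3,-3) = 4.7013; S(3,-2) = 6.2205; S(3,-1) = 8.2305; S(3,+0) = 10.8900; S(3,+1) = 14.4089; S(3,+2) = 19.0648; S(3,+3) = 25.2252
Terminal payoffs V(N, j) = max(S_T - K, 0):
  V(3,-3) = 0.000000; V(3,-2) = 0.000000; V(3,-1) = 0.000000; V(3,+0) = 1.110000; V(3,+1) = 4.628884; V(3,+2) = 9.284824; V(3,+3) = 15.445236
Backward induction: V(k, j) = exp(-r*dt) * [p_u * V(k+1, j+1) + p_m * V(k+1, j) + p_d * V(k+1, j-1)]
  V(2,-2) = exp(-r*dt) * [p_u*0.000000 + p_m*0.000000 + p_d*0.000000] = 0.000000
  V(2,-1) = exp(-r*dt) * [p_u*1.110000 + p_m*0.000000 + p_d*0.000000] = 0.164964
  V(2,+0) = exp(-r*dt) * [p_u*4.628884 + p_m*1.110000 + p_d*0.000000] = 1.425340
  V(2,+1) = exp(-r*dt) * [p_u*9.284824 + p_m*4.628884 + p_d*1.110000] = 4.658756
  V(2,+2) = exp(-r*dt) * [p_u*15.445236 + p_m*9.284824 + p_d*4.628884] = 9.313307
  V(1,-1) = exp(-r*dt) * [p_u*1.425340 + p_m*0.164964 + p_d*0.000000] = 0.321420
  V(1,+0) = exp(-r*dt) * [p_u*4.658756 + p_m*1.425340 + p_d*0.164964] = 1.669551
  V(1,+1) = exp(-r*dt) * [p_u*9.313307 + p_m*4.658756 + p_d*1.425340] = 4.740716
  V(0,+0) = exp(-r*dt) * [p_u*4.740716 + p_m*1.669551 + p_d*0.321420] = 1.872688

Answer: Price = V(0,0) = 1.8727


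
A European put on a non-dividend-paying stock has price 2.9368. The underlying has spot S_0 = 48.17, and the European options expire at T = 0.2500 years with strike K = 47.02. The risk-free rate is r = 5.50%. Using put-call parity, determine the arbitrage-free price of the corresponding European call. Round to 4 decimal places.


Answer: Call price = 4.7289

Derivation:
Put-call parity: C - P = S_0 * exp(-qT) - K * exp(-rT).
S_0 * exp(-qT) = 48.1700 * 1.00000000 = 48.17000000
K * exp(-rT) = 47.0200 * 0.98634410 = 46.37789956
C = P + S*exp(-qT) - K*exp(-rT)
C = 2.9368 + 48.17000000 - 46.37789956 = 4.7289


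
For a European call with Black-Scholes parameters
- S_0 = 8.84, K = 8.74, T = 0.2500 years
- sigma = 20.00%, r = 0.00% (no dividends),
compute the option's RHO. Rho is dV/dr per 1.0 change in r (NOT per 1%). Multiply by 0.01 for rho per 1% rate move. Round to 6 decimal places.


Answer: Rho = 1.148047

Derivation:
d1 = 0.1637668698; d2 = 0.0637668698
phi(d1) = 0.3936282563; exp(-qT) = 1.0000000000; exp(-rT) = 1.0000000000
N(d2) = 0.5254220707
Rho = K*T*exp(-rT)*N(d2) = 8.7400 * 0.2500 * 1.0000000000 * 0.5254220707 = 1.148047


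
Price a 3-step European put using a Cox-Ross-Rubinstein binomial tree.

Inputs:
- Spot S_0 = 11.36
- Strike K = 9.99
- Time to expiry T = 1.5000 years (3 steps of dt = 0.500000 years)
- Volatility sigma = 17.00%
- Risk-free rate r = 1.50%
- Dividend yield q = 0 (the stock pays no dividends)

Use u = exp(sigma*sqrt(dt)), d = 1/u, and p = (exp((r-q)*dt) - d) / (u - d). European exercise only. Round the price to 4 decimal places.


dt = T/N = 0.500000
u = exp(sigma*sqrt(dt)) = 1.127732; d = 1/u = 0.886736
p = (exp((r-q)*dt) - d) / (u - d) = 0.501222
Discount per step: exp(-r*dt) = 0.992528
Stock lattice S(k, i) with i counting down-moves:
  k=0: S(0,0) = 11.3600
  k=1: S(1,0) = 12.8110; S(1,1) = 10.0733
  k=2: S(2,0) = 14.4474; S(2,1) = 11.3600; S(2,2) = 8.9324
  k=3: S(3,0) = 16.2928; S(3,1) = 12.8110; S(3,2) = 10.0733; S(3,3) = 7.9207
Terminal payoffs V(N, i) = max(K - S_T, 0):
  V(3,0) = 0.000000; V(3,1) = 0.000000; V(3,2) = 0.000000; V(3,3) = 2.069345
Backward induction: V(k, i) = exp(-r*dt) * [p * V(k+1, i) + (1-p) * V(k+1, i+1)].
  V(2,0) = exp(-r*dt) * [p*0.000000 + (1-p)*0.000000] = 0.000000
  V(2,1) = exp(-r*dt) * [p*0.000000 + (1-p)*0.000000] = 0.000000
  V(2,2) = exp(-r*dt) * [p*0.000000 + (1-p)*2.069345] = 1.024431
  V(1,0) = exp(-r*dt) * [p*0.000000 + (1-p)*0.000000] = 0.000000
  V(1,1) = exp(-r*dt) * [p*0.000000 + (1-p)*1.024431] = 0.507146
  V(0,0) = exp(-r*dt) * [p*0.000000 + (1-p)*0.507146] = 0.251063

Answer: Price = V(0,0) = 0.2511


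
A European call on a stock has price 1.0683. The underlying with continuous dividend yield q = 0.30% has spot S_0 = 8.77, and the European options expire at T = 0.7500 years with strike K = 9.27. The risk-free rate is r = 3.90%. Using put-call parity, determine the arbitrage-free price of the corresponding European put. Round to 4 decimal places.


Answer: Put price = 1.3208

Derivation:
Put-call parity: C - P = S_0 * exp(-qT) - K * exp(-rT).
S_0 * exp(-qT) = 8.7700 * 0.99775253 = 8.75028968
K * exp(-rT) = 9.2700 * 0.97117364 = 9.00277965
P = C - S*exp(-qT) + K*exp(-rT)
P = 1.0683 - 8.75028968 + 9.00277965 = 1.3208


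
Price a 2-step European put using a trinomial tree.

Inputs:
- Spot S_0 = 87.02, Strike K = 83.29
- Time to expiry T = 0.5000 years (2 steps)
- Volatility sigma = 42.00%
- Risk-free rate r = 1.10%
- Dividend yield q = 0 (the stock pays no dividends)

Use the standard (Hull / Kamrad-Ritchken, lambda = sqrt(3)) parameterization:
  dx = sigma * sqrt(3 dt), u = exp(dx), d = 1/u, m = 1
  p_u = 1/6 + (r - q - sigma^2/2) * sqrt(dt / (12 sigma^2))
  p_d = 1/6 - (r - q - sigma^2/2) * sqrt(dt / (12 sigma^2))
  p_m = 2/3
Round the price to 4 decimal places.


dt = T/N = 0.250000; dx = sigma*sqrt(3*dt) = 0.363731
u = exp(dx) = 1.438687; d = 1/u = 0.695078
p_u = 0.140136, p_m = 0.666667, p_d = 0.193197
Discount per step: exp(-r*dt) = 0.997254
Stock lattice S(k, j) with j the centered position index:
  k=0: S(0,+0) = 87.0200
  k=1: S(1,-1) = 60.4857; S(1,+0) = 87.0200; S(1,+1) = 125.1945
  k=2: S(2,-2) = 42.0423; S(2,-1) = 60.4857; S(2,+0) = 87.0200; S(2,+1) = 125.1945; S(2,+2) = 180.1157
Terminal payoffs V(N, j) = max(K - S_T, 0):
  V(2,-2) = 41.247684; V(2,-1) = 22.804280; V(2,+0) = 0.000000; V(2,+1) = 0.000000; V(2,+2) = 0.000000
Backward induction: V(k, j) = exp(-r*dt) * [p_u * V(k+1, j+1) + p_m * V(k+1, j) + p_d * V(k+1, j-1)]
  V(1,-1) = exp(-r*dt) * [p_u*0.000000 + p_m*22.804280 + p_d*41.247684] = 23.108159
  V(1,+0) = exp(-r*dt) * [p_u*0.000000 + p_m*0.000000 + p_d*22.804280] = 4.393626
  V(1,+1) = exp(-r*dt) * [p_u*0.000000 + p_m*0.000000 + p_d*0.000000] = 0.000000
  V(0,+0) = exp(-r*dt) * [p_u*0.000000 + p_m*4.393626 + p_d*23.108159] = 7.373213

Answer: Price = V(0,0) = 7.3732


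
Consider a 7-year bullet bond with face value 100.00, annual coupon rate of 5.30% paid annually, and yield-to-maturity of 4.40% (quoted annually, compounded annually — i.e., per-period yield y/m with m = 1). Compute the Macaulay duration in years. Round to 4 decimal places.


Coupon per period c = face * coupon_rate / m = 5.300000
Periods per year m = 1; per-period yield y/m = 0.044000
Number of cashflows N = 7
Cashflows (t years, CF_t, discount factor 1/(1+y/m)^(m*t), PV):
  t = 1.0000: CF_t = 5.300000, DF = 0.957854, PV = 5.076628
  t = 2.0000: CF_t = 5.300000, DF = 0.917485, PV = 4.862671
  t = 3.0000: CF_t = 5.300000, DF = 0.878817, PV = 4.657731
  t = 4.0000: CF_t = 5.300000, DF = 0.841779, PV = 4.461428
  t = 5.0000: CF_t = 5.300000, DF = 0.806302, PV = 4.273398
  t = 6.0000: CF_t = 5.300000, DF = 0.772320, PV = 4.093293
  t = 7.0000: CF_t = 105.300000, DF = 0.739770, PV = 77.897744
Price P = sum_t PV_t = 105.322894
Macaulay numerator sum_t t * PV_t:
  t * PV_t at t = 1.0000: 5.076628
  t * PV_t at t = 2.0000: 9.725342
  t * PV_t at t = 3.0000: 13.973192
  t * PV_t at t = 4.0000: 17.845711
  t * PV_t at t = 5.0000: 21.366992
  t * PV_t at t = 6.0000: 24.559761
  t * PV_t at t = 7.0000: 545.284208
Macaulay duration D = (sum_t t * PV_t) / P = 637.831834 / 105.322894 = 6.055966

Answer: Macaulay duration = 6.0560 years


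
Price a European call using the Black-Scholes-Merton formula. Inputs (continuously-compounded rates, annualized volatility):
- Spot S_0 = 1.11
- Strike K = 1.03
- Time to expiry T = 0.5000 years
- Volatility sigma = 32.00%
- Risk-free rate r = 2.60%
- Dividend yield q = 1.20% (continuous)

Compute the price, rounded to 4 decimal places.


Answer: Price = 0.1450

Derivation:
d1 = (ln(S/K) + (r - q + 0.5*sigma^2) * T) / (sigma * sqrt(T)) = 0.47465079
d2 = d1 - sigma * sqrt(T) = 0.24837662
exp(-rT) = 0.98708414; exp(-qT) = 0.99401796
C = S_0 * exp(-qT) * N(d1) - K * exp(-rT) * N(d2)
N(d1) = 0.68248205; N(d2) = 0.59807849
C = 1.1100 * 0.99401796 * 0.68248205 - 1.0300 * 0.98708414 * 0.59807849 = 0.1450


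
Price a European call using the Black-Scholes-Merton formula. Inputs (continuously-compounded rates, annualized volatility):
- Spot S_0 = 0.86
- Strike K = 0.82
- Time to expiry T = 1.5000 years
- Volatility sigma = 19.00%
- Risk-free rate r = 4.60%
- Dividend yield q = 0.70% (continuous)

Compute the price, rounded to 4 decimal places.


Answer: Price = 0.1253

Derivation:
d1 = (ln(S/K) + (r - q + 0.5*sigma^2) * T) / (sigma * sqrt(T)) = 0.57242018
d2 = d1 - sigma * sqrt(T) = 0.33971865
exp(-rT) = 0.93332668; exp(-qT) = 0.98955493
C = S_0 * exp(-qT) * N(d1) - K * exp(-rT) * N(d2)
N(d1) = 0.71648133; N(d2) = 0.63296579
C = 0.8600 * 0.98955493 * 0.71648133 - 0.8200 * 0.93332668 * 0.63296579 = 0.1253


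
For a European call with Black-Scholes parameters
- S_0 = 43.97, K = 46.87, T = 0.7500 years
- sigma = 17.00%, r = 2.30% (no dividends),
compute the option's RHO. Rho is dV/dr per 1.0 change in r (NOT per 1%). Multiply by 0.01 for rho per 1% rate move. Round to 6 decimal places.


Answer: Rho = 12.029637

Derivation:
d1 = -0.2430490361; d2 = -0.3902733548
phi(d1) = 0.3873312727; exp(-qT) = 1.0000000000; exp(-rT) = 0.9828979294
N(d2) = 0.3481672120
Rho = K*T*exp(-rT)*N(d2) = 46.8700 * 0.7500 * 0.9828979294 * 0.3481672120 = 12.029637


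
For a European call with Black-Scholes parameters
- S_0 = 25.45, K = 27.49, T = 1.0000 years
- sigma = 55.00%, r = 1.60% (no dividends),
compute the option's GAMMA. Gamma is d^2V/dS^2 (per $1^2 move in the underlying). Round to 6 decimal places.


Answer: Gamma = 0.028121

Derivation:
d1 = 0.1638971651; d2 = -0.3861028349
phi(d1) = 0.3936198538; exp(-qT) = 1.0000000000; exp(-rT) = 0.9841273201
Gamma = exp(-qT) * phi(d1) / (S * sigma * sqrt(T)) = 1.0000000000 * 0.3936198538 / (25.4500 * 0.5500 * 1.0000000000) = 0.028121


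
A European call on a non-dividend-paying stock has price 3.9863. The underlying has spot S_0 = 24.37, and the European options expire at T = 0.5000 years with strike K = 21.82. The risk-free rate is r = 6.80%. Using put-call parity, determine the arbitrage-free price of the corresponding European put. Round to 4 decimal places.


Put-call parity: C - P = S_0 * exp(-qT) - K * exp(-rT).
S_0 * exp(-qT) = 24.3700 * 1.00000000 = 24.37000000
K * exp(-rT) = 21.8200 * 0.96657150 = 21.09059023
P = C - S*exp(-qT) + K*exp(-rT)
P = 3.9863 - 24.37000000 + 21.09059023 = 0.7069

Answer: Put price = 0.7069


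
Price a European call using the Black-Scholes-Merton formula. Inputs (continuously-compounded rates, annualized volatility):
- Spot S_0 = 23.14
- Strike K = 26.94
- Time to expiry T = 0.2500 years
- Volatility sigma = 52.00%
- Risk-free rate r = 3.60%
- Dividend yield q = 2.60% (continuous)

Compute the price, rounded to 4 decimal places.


d1 = (ln(S/K) + (r - q + 0.5*sigma^2) * T) / (sigma * sqrt(T)) = -0.44519019
d2 = d1 - sigma * sqrt(T) = -0.70519019
exp(-rT) = 0.99104038; exp(-qT) = 0.99352108
C = S_0 * exp(-qT) * N(d1) - K * exp(-rT) * N(d2)
N(d1) = 0.32809116; N(d2) = 0.24034594
C = 23.1400 * 0.99352108 * 0.32809116 - 26.9400 * 0.99104038 * 0.24034594 = 1.1259

Answer: Price = 1.1259


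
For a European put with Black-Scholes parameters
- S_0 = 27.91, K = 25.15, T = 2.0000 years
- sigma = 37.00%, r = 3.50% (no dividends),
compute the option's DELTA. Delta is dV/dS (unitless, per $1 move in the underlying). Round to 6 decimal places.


d1 = 0.5944038043; d2 = 0.0711447863
phi(d1) = 0.3343401221; exp(-qT) = 1.0000000000; exp(-rT) = 0.9323938199
N(-d1) = 0.2761210323
Delta = -exp(-qT) * N(-d1) = -1.0000000000 * 0.2761210323 = -0.276121

Answer: Delta = -0.276121


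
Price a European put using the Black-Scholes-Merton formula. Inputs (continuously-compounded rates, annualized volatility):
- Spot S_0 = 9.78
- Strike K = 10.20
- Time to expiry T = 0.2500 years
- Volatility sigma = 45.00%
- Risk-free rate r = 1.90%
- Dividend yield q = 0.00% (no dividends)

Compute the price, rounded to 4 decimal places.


d1 = (ln(S/K) + (r - q + 0.5*sigma^2) * T) / (sigma * sqrt(T)) = -0.05326994
d2 = d1 - sigma * sqrt(T) = -0.27826994
exp(-rT) = 0.99526126; exp(-qT) = 1.00000000
P = K * exp(-rT) * N(-d2) - S_0 * exp(-qT) * N(-d1)
N(-d1) = 0.52124158; N(-d2) = 0.60959742
P = 10.2000 * 0.99526126 * 0.60959742 - 9.7800 * 1.00000000 * 0.52124158 = 1.0907

Answer: Price = 1.0907


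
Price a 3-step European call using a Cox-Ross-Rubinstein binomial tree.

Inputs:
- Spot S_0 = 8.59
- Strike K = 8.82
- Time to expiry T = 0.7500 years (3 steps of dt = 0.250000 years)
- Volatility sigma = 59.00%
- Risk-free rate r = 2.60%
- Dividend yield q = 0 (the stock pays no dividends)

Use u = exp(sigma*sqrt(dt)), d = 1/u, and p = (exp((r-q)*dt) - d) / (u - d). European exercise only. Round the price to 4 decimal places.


Answer: Price = V(0,0) = 1.8473

Derivation:
dt = T/N = 0.250000
u = exp(sigma*sqrt(dt)) = 1.343126; d = 1/u = 0.744532
p = (exp((r-q)*dt) - d) / (u - d) = 0.437674
Discount per step: exp(-r*dt) = 0.993521
Stock lattice S(k, i) with i counting down-moves:
  k=0: S(0,0) = 8.5900
  k=1: S(1,0) = 11.5375; S(1,1) = 6.3955
  k=2: S(2,0) = 15.4963; S(2,1) = 8.5900; S(2,2) = 4.7617
  k=3: S(3,0) = 20.8134; S(3,1) = 11.5375; S(3,2) = 6.3955; S(3,3) = 3.5452
Terminal payoffs V(N, i) = max(S_T - K, 0):
  V(3,0) = 11.993436; V(3,1) = 2.717455; V(3,2) = 0.000000; V(3,3) = 0.000000
Backward induction: V(k, i) = exp(-r*dt) * [p * V(k+1, i) + (1-p) * V(k+1, i+1)].
  V(2,0) = exp(-r*dt) * [p*11.993436 + (1-p)*2.717455] = 6.733405
  V(2,1) = exp(-r*dt) * [p*2.717455 + (1-p)*0.000000] = 1.181655
  V(2,2) = exp(-r*dt) * [p*0.000000 + (1-p)*0.000000] = 0.000000
  V(1,0) = exp(-r*dt) * [p*6.733405 + (1-p)*1.181655] = 3.588115
  V(1,1) = exp(-r*dt) * [p*1.181655 + (1-p)*0.000000] = 0.513829
  V(0,0) = exp(-r*dt) * [p*3.588115 + (1-p)*0.513829] = 1.847318


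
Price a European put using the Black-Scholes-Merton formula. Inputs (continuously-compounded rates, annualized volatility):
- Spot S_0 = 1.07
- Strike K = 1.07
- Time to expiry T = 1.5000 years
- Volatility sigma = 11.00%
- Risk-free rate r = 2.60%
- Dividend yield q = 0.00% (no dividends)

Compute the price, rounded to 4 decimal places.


d1 = (ln(S/K) + (r - q + 0.5*sigma^2) * T) / (sigma * sqrt(T)) = 0.35684612
d2 = d1 - sigma * sqrt(T) = 0.22212418
exp(-rT) = 0.96175071; exp(-qT) = 1.00000000
P = K * exp(-rT) * N(-d2) - S_0 * exp(-qT) * N(-d1)
N(-d1) = 0.36060350; N(-d2) = 0.41210861
P = 1.0700 * 0.96175071 * 0.41210861 - 1.0700 * 1.00000000 * 0.36060350 = 0.0382

Answer: Price = 0.0382


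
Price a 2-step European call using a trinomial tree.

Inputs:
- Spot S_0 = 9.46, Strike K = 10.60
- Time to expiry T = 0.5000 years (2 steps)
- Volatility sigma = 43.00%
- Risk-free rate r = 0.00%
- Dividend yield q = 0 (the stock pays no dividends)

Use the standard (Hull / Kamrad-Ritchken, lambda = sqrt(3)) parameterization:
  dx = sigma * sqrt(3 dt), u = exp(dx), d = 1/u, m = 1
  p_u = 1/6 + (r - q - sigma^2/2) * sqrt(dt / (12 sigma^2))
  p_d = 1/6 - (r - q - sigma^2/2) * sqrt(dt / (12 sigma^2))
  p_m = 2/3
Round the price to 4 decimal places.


Answer: Price = V(0,0) = 0.7373

Derivation:
dt = T/N = 0.250000; dx = sigma*sqrt(3*dt) = 0.372391
u = exp(dx) = 1.451200; d = 1/u = 0.689085
p_u = 0.135634, p_m = 0.666667, p_d = 0.197699
Discount per step: exp(-r*dt) = 1.000000
Stock lattice S(k, j) with j the centered position index:
  k=0: S(0,+0) = 9.4600
  k=1: S(1,-1) = 6.5187; S(1,+0) = 9.4600; S(1,+1) = 13.7284
  k=2: S(2,-2) = 4.4920; S(2,-1) = 6.5187; S(2,+0) = 9.4600; S(2,+1) = 13.7284; S(2,+2) = 19.9226
Terminal payoffs V(N, j) = max(S_T - K, 0):
  V(2,-2) = 0.000000; V(2,-1) = 0.000000; V(2,+0) = 0.000000; V(2,+1) = 3.128354; V(2,+2) = 9.322589
Backward induction: V(k, j) = exp(-r*dt) * [p_u * V(k+1, j+1) + p_m * V(k+1, j) + p_d * V(k+1, j-1)]
  V(1,-1) = exp(-r*dt) * [p_u*0.000000 + p_m*0.000000 + p_d*0.000000] = 0.000000
  V(1,+0) = exp(-r*dt) * [p_u*3.128354 + p_m*0.000000 + p_d*0.000000] = 0.424311
  V(1,+1) = exp(-r*dt) * [p_u*9.322589 + p_m*3.128354 + p_d*0.000000] = 3.350030
  V(0,+0) = exp(-r*dt) * [p_u*3.350030 + p_m*0.424311 + p_d*0.000000] = 0.737253


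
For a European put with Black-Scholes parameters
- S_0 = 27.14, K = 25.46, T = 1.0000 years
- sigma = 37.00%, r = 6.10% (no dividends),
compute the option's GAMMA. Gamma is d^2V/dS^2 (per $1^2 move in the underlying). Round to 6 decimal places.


d1 = 0.5225677332; d2 = 0.1525677332
phi(d1) = 0.3480263613; exp(-qT) = 1.0000000000; exp(-rT) = 0.9408232398
Gamma = exp(-qT) * phi(d1) / (S * sigma * sqrt(T)) = 1.0000000000 * 0.3480263613 / (27.1400 * 0.3700 * 1.0000000000) = 0.034658

Answer: Gamma = 0.034658


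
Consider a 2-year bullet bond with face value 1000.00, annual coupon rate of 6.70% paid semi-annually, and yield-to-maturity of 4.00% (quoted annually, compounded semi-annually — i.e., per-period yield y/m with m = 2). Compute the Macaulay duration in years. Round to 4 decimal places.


Coupon per period c = face * coupon_rate / m = 33.500000
Periods per year m = 2; per-period yield y/m = 0.020000
Number of cashflows N = 4
Cashflows (t years, CF_t, discount factor 1/(1+y/m)^(m*t), PV):
  t = 0.5000: CF_t = 33.500000, DF = 0.980392, PV = 32.843137
  t = 1.0000: CF_t = 33.500000, DF = 0.961169, PV = 32.199154
  t = 1.5000: CF_t = 33.500000, DF = 0.942322, PV = 31.567798
  t = 2.0000: CF_t = 1033.500000, DF = 0.923845, PV = 954.794248
Price P = sum_t PV_t = 1051.404337
Macaulay numerator sum_t t * PV_t:
  t * PV_t at t = 0.5000: 16.421569
  t * PV_t at t = 1.0000: 32.199154
  t * PV_t at t = 1.5000: 47.351697
  t * PV_t at t = 2.0000: 1909.588496
Macaulay duration D = (sum_t t * PV_t) / P = 2005.560916 / 1051.404337 = 1.907507

Answer: Macaulay duration = 1.9075 years


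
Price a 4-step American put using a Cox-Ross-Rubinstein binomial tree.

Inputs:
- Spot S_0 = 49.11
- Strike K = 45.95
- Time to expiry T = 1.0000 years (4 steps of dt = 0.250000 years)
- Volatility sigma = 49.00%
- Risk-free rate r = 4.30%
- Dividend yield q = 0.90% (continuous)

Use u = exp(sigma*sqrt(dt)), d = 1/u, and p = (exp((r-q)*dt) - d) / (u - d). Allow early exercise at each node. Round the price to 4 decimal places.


dt = T/N = 0.250000
u = exp(sigma*sqrt(dt)) = 1.277621; d = 1/u = 0.782705
p = (exp((r-q)*dt) - d) / (u - d) = 0.456302
Discount per step: exp(-r*dt) = 0.989308
Stock lattice S(k, i) with i counting down-moves:
  k=0: S(0,0) = 49.1100
  k=1: S(1,0) = 62.7440; S(1,1) = 38.4386
  k=2: S(2,0) = 80.1630; S(2,1) = 49.1100; S(2,2) = 30.0861
  k=3: S(3,0) = 102.4180; S(3,1) = 62.7440; S(3,2) = 38.4386; S(3,3) = 23.5485
  k=4: S(4,0) = 130.8514; S(4,1) = 80.1630; S(4,2) = 49.1100; S(4,3) = 30.0861; S(4,4) = 18.4315
Terminal payoffs V(N, i) = max(K - S_T, 0):
  V(4,0) = 0.000000; V(4,1) = 0.000000; V(4,2) = 0.000000; V(4,3) = 15.863918; V(4,4) = 27.518472
Backward induction: V(k, i) = exp(-r*dt) * [p * V(k+1, i) + (1-p) * V(k+1, i+1)]; then take max(V_cont, immediate exercise) for American.
  V(3,0) = exp(-r*dt) * [p*0.000000 + (1-p)*0.000000] = 0.000000; exercise = 0.000000; V(3,0) = max -> 0.000000
  V(3,1) = exp(-r*dt) * [p*0.000000 + (1-p)*0.000000] = 0.000000; exercise = 0.000000; V(3,1) = max -> 0.000000
  V(3,2) = exp(-r*dt) * [p*0.000000 + (1-p)*15.863918] = 8.532951; exercise = 7.511380; V(3,2) = max -> 8.532951
  V(3,3) = exp(-r*dt) * [p*15.863918 + (1-p)*27.518472] = 21.963095; exercise = 22.401487; V(3,3) = max -> 22.401487
  V(2,0) = exp(-r*dt) * [p*0.000000 + (1-p)*0.000000] = 0.000000; exercise = 0.000000; V(2,0) = max -> 0.000000
  V(2,1) = exp(-r*dt) * [p*0.000000 + (1-p)*8.532951] = 4.589739; exercise = 0.000000; V(2,1) = max -> 4.589739
  V(2,2) = exp(-r*dt) * [p*8.532951 + (1-p)*22.401487] = 15.901379; exercise = 15.863918; V(2,2) = max -> 15.901379
  V(1,0) = exp(-r*dt) * [p*0.000000 + (1-p)*4.589739] = 2.468748; exercise = 0.000000; V(1,0) = max -> 2.468748
  V(1,1) = exp(-r*dt) * [p*4.589739 + (1-p)*15.901379] = 10.625016; exercise = 7.511380; V(1,1) = max -> 10.625016
  V(0,0) = exp(-r*dt) * [p*2.468748 + (1-p)*10.625016] = 6.829479; exercise = 0.000000; V(0,0) = max -> 6.829479

Answer: Price = V(0,0) = 6.8295
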